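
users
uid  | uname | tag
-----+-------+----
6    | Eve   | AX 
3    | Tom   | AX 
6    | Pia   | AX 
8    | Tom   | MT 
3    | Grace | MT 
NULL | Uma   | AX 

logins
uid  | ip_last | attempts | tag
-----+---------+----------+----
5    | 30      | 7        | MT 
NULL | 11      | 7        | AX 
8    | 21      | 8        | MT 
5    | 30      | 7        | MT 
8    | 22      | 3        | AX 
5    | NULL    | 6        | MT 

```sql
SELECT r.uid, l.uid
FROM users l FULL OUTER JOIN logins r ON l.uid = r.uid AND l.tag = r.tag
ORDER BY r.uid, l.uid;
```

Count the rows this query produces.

FULL OUTER JOIN keeps every row from both sides; unmatched rows get NULL for the other side's columns.
Matching on l.uid = r.uid AND l.tag = r.tag. A NULL in a compared column never satisfies the condition.
- l row (uid=6, tag=AX): no match → kept, r columns NULL.
- l row (uid=3, tag=AX): no match → kept, r columns NULL.
- l row (uid=6, tag=AX): no match → kept, r columns NULL.
- l row (uid=8, tag=MT): matches 1 r row(s) → 1 output row(s).
- l row (uid=3, tag=MT): no match → kept, r columns NULL.
- l row (uid=NULL, tag=AX): no match → kept, r columns NULL.
- 5 row(s) from r found no l partner → padded with NULL.
Total: 1 matched + 10 padded = 11 rows.

11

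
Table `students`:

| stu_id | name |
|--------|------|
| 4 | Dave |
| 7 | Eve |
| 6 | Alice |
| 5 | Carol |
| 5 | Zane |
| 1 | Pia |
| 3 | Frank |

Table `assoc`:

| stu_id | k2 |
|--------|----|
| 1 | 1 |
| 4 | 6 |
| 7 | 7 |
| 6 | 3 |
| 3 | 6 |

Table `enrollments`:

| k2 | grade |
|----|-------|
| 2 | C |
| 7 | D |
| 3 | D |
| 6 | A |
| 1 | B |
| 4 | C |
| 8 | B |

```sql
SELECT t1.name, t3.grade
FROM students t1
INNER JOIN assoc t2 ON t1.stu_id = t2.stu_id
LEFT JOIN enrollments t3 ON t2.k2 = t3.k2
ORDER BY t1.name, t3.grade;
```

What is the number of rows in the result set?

5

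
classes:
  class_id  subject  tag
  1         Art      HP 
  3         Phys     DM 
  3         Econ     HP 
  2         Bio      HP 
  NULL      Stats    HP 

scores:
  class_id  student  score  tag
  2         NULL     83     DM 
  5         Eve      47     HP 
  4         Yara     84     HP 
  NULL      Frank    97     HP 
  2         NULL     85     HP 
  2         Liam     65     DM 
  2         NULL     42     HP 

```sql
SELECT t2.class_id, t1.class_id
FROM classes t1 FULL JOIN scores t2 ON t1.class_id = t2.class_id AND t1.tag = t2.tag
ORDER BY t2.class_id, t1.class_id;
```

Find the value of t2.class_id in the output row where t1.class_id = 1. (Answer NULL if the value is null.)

FULL OUTER JOIN keeps every row from both sides; unmatched rows get NULL for the other side's columns.
Matching on t1.class_id = t2.class_id AND t1.tag = t2.tag. A NULL in a compared column never satisfies the condition.
Matched pairs: 2; unmatched t1 rows kept: 4; unmatched t2 rows kept: 5.

NULL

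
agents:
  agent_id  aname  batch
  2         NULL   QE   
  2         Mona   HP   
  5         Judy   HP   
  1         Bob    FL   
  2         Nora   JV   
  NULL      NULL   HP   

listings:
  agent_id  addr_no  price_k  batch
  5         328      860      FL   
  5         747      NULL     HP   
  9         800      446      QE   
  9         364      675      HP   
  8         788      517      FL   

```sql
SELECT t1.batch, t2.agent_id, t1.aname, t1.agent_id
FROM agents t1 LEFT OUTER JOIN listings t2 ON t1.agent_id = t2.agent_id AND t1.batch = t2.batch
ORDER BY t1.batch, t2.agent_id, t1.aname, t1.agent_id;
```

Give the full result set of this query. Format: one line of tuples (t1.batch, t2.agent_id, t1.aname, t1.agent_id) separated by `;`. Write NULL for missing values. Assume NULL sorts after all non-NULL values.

(FL, NULL, Bob, 1); (HP, 5, Judy, 5); (HP, NULL, Mona, 2); (HP, NULL, NULL, NULL); (JV, NULL, Nora, 2); (QE, NULL, NULL, 2)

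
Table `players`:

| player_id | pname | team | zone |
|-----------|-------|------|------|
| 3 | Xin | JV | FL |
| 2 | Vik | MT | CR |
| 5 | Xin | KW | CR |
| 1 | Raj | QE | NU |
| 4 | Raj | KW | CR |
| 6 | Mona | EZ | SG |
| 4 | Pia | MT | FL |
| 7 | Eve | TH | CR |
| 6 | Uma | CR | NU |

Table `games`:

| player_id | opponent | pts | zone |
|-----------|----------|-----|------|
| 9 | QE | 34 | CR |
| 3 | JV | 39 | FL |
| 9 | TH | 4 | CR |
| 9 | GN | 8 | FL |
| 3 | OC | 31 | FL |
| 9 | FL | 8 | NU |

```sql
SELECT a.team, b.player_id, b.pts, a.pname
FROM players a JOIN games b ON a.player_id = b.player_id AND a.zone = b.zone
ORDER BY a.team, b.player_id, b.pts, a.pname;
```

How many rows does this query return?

2

INNER JOIN keeps only pairs where the ON condition holds.
Matching on a.player_id = b.player_id AND a.zone = b.zone.
- a row (player_id=3, zone=FL): matches 2 b row(s) → 2 output row(s).
- a row (player_id=2, zone=CR): no match → dropped.
- a row (player_id=5, zone=CR): no match → dropped.
- a row (player_id=1, zone=NU): no match → dropped.
- a row (player_id=4, zone=CR): no match → dropped.
- a row (player_id=6, zone=SG): no match → dropped.
- a row (player_id=4, zone=FL): no match → dropped.
- a row (player_id=7, zone=CR): no match → dropped.
- a row (player_id=6, zone=NU): no match → dropped.
Total: 2 rows.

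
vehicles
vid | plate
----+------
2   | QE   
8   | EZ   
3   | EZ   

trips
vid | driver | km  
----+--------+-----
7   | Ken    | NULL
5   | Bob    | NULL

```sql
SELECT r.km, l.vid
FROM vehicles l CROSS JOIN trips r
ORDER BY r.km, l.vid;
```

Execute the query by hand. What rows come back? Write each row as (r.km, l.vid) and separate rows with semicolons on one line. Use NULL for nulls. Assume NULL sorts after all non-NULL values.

CROSS JOIN pairs every row of `vehicles` with every row of `trips`: 3 × 2 = 6 rows.
After projecting and ordering:
r.km | l.vid
NULL | 2
NULL | 2
NULL | 3
NULL | 3
NULL | 8
NULL | 8

(NULL, 2); (NULL, 2); (NULL, 3); (NULL, 3); (NULL, 8); (NULL, 8)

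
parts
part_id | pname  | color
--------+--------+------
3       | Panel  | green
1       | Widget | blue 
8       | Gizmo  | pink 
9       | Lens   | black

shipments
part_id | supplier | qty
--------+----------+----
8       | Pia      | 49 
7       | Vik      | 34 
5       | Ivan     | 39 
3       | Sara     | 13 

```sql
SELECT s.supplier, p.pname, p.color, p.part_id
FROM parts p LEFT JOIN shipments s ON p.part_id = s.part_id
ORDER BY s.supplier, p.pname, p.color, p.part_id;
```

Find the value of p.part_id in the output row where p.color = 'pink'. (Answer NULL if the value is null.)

8

LEFT JOIN keeps every row from `parts`; unmatched rows get NULL for `shipments`'s columns.
Matching on p.part_id = s.part_id.
Matched pairs: 2; unmatched p rows kept: 2.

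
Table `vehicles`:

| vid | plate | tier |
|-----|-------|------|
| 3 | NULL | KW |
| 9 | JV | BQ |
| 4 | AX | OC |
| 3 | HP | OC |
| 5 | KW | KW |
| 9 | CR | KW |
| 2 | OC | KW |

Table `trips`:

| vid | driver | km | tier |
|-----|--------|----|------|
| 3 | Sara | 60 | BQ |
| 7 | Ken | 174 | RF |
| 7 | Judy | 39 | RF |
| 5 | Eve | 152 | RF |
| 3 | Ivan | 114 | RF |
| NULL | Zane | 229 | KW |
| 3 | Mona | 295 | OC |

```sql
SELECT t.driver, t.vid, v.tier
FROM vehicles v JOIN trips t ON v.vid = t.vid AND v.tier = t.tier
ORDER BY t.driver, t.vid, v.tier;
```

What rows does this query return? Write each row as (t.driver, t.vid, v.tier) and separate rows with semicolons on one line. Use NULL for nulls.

(Mona, 3, OC)

INNER JOIN keeps only pairs where the ON condition holds.
Matching on v.vid = t.vid AND v.tier = t.tier. A NULL in a compared column never satisfies the condition.
Matched pairs: 1.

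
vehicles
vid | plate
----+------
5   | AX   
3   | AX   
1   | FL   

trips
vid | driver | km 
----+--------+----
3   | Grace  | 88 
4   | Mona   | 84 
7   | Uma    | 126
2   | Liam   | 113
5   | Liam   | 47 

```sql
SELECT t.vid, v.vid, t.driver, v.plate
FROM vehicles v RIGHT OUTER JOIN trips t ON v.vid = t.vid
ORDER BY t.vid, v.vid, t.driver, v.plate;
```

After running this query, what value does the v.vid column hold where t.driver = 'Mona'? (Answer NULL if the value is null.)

NULL

RIGHT JOIN keeps every row from `trips`; unmatched rows get NULL for `vehicles`'s columns.
Matching on v.vid = t.vid.
Matched pairs: 2; unmatched t rows kept: 3.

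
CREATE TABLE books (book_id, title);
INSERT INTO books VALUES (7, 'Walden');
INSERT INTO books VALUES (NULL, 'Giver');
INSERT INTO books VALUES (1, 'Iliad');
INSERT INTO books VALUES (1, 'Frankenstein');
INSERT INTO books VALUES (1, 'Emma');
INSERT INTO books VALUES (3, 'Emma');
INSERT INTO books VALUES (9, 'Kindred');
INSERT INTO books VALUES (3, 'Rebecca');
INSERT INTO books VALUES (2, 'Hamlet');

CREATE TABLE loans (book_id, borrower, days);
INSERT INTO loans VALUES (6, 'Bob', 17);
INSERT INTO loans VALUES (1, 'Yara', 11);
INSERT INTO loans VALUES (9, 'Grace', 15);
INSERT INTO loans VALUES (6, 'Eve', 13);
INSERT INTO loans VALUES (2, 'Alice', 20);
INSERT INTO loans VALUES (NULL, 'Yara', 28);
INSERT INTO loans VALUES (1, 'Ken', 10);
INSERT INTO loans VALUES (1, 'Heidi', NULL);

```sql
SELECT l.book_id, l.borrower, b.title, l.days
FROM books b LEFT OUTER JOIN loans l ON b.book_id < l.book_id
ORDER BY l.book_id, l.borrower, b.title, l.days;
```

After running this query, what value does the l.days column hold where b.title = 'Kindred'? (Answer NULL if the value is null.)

NULL

LEFT JOIN keeps every row from `books`; unmatched rows get NULL for `loans`'s columns.
Matching on b.book_id < l.book_id. A NULL in a compared column never satisfies the condition.
- b (book_id=7) pairs with 1 row(s) of l.
- b (book_id=NULL) has no partner → padded with NULL.
- b (book_id=1) pairs with 4 row(s) of l.
- b (book_id=1) pairs with 4 row(s) of l.
- b (book_id=1) pairs with 4 row(s) of l.
- b (book_id=3) pairs with 3 row(s) of l.
- b (book_id=9) has no partner → padded with NULL.
- b (book_id=3) pairs with 3 row(s) of l.
- b (book_id=2) pairs with 3 row(s) of l.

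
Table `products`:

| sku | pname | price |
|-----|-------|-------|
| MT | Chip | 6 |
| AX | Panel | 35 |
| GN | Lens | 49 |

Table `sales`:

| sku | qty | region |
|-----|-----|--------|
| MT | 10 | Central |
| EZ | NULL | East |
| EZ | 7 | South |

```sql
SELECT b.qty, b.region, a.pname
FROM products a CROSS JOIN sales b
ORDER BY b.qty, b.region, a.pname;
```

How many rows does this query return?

9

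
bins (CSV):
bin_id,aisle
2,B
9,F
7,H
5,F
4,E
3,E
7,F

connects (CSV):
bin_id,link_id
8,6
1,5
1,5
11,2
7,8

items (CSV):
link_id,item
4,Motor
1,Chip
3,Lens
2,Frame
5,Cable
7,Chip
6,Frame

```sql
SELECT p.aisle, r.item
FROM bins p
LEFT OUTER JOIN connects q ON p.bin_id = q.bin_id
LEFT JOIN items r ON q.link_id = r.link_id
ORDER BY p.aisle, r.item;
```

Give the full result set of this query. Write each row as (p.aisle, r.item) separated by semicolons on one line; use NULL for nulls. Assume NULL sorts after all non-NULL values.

(B, NULL); (E, NULL); (E, NULL); (F, NULL); (F, NULL); (F, NULL); (H, NULL)

Evaluate left to right. First `bins p LEFT JOIN connects q` on bin_id: 7 row(s).
Then LEFT JOIN `items r` on link_id: each of those 7 rows is kept; rows whose q.link_id has no match in r get NULL for r's columns.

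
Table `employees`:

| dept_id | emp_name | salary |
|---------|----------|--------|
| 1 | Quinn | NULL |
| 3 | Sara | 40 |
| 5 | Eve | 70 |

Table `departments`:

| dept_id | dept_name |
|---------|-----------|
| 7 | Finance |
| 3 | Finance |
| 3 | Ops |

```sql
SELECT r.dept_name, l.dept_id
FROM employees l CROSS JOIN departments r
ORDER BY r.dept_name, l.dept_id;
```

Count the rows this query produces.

CROSS JOIN pairs every row of `employees` with every row of `departments`: 3 × 3 = 9 rows.

9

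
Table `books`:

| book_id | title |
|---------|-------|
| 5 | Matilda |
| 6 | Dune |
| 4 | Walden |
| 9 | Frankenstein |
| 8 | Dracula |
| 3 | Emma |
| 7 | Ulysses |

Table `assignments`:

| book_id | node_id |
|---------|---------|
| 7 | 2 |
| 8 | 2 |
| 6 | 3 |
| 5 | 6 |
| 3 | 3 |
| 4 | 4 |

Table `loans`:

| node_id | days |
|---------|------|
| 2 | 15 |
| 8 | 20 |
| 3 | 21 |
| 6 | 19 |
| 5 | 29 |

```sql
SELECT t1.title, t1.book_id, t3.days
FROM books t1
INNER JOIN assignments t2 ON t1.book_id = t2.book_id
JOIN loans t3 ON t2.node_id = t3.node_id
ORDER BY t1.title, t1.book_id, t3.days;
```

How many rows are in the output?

5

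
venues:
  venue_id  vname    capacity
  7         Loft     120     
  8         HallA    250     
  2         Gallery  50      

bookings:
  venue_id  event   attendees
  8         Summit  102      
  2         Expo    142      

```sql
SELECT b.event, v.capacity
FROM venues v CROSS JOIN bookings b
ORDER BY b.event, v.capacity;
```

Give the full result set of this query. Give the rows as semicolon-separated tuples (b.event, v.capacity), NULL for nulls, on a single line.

CROSS JOIN pairs every row of `venues` with every row of `bookings`: 3 × 2 = 6 rows.
After projecting and ordering:
b.event | v.capacity
Expo | 50
Expo | 120
Expo | 250
Summit | 50
Summit | 120
Summit | 250

(Expo, 50); (Expo, 120); (Expo, 250); (Summit, 50); (Summit, 120); (Summit, 250)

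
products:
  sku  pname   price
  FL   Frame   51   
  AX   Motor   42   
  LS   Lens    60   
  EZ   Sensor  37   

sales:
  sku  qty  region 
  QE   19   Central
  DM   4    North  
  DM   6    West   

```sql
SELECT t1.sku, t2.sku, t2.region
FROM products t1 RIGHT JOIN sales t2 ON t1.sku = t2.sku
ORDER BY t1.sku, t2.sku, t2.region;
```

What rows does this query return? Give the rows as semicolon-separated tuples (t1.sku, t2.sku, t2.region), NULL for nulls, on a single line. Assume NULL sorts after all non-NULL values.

(NULL, DM, North); (NULL, DM, West); (NULL, QE, Central)

RIGHT JOIN keeps every row from `sales`; unmatched rows get NULL for `products`'s columns.
Matching on t1.sku = t2.sku.
Matched pairs: 0; unmatched t2 rows kept: 3.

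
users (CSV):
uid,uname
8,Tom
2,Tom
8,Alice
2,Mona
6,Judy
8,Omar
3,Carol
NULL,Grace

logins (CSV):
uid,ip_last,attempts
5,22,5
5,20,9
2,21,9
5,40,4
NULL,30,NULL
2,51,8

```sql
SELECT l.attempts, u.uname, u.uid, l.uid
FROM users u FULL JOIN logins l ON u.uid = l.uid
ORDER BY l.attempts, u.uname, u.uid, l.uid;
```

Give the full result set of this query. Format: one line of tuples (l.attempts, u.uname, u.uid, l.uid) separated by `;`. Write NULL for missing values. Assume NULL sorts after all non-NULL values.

FULL OUTER JOIN keeps every row from both sides; unmatched rows get NULL for the other side's columns.
Matching on u.uid = l.uid. A NULL in a compared column never satisfies the condition.
- uid=8: no l row matches, row kept with l columns NULL.
- uid=2: 2 matching l row(s), so 2 row(s) emitted.
- uid=8: no l row matches, row kept with l columns NULL.
- uid=2: 2 matching l row(s), so 2 row(s) emitted.
- uid=6: no l row matches, row kept with l columns NULL.
- uid=8: no l row matches, row kept with l columns NULL.
- uid=3: no l row matches, row kept with l columns NULL.
- uid=NULL: no l row matches, row kept with l columns NULL.
- 4 row(s) from l found no u partner → padded with NULL.

(4, NULL, NULL, 5); (5, NULL, NULL, 5); (8, Mona, 2, 2); (8, Tom, 2, 2); (9, Mona, 2, 2); (9, Tom, 2, 2); (9, NULL, NULL, 5); (NULL, Alice, 8, NULL); (NULL, Carol, 3, NULL); (NULL, Grace, NULL, NULL); (NULL, Judy, 6, NULL); (NULL, Omar, 8, NULL); (NULL, Tom, 8, NULL); (NULL, NULL, NULL, NULL)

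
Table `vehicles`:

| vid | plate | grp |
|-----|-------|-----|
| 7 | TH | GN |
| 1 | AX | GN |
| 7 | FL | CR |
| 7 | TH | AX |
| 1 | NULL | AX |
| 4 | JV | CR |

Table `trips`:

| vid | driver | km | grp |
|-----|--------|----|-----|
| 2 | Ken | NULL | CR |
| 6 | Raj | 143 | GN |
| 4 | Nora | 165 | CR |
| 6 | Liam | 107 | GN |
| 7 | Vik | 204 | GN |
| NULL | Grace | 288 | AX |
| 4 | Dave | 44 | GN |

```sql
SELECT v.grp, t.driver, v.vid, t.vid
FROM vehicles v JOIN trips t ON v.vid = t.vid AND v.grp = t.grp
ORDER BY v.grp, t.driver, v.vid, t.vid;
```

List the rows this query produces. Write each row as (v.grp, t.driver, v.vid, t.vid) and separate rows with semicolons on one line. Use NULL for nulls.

(CR, Nora, 4, 4); (GN, Vik, 7, 7)

INNER JOIN keeps only pairs where the ON condition holds.
Matching on v.vid = t.vid AND v.grp = t.grp. A NULL in a compared column never satisfies the condition.
- v row (vid=7, grp=GN): matches 1 t row(s) → 1 output row(s).
- v row (vid=1, grp=GN): no match → dropped.
- v row (vid=7, grp=CR): no match → dropped.
- v row (vid=7, grp=AX): no match → dropped.
- v row (vid=1, grp=AX): no match → dropped.
- v row (vid=4, grp=CR): matches 1 t row(s) → 1 output row(s).
After projecting and ordering:
v.grp | t.driver | v.vid | t.vid
CR | Nora | 4 | 4
GN | Vik | 7 | 7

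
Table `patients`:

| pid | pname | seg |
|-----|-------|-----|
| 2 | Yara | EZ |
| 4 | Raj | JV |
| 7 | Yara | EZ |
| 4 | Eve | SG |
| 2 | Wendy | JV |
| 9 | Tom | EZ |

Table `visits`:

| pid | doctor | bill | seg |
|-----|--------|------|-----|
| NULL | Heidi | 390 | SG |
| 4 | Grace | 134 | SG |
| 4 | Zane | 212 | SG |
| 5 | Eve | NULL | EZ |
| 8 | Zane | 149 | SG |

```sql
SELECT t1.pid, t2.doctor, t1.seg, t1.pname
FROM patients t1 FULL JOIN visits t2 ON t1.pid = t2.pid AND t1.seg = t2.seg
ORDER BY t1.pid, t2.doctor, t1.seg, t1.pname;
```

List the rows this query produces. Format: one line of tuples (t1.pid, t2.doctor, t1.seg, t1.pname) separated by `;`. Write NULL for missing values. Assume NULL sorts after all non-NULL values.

(2, NULL, EZ, Yara); (2, NULL, JV, Wendy); (4, Grace, SG, Eve); (4, Zane, SG, Eve); (4, NULL, JV, Raj); (7, NULL, EZ, Yara); (9, NULL, EZ, Tom); (NULL, Eve, NULL, NULL); (NULL, Heidi, NULL, NULL); (NULL, Zane, NULL, NULL)

FULL OUTER JOIN keeps every row from both sides; unmatched rows get NULL for the other side's columns.
Matching on t1.pid = t2.pid AND t1.seg = t2.seg. A NULL in a compared column never satisfies the condition.
- t1 (pid=2, seg=EZ) has no partner → padded with NULL.
- t1 (pid=4, seg=JV) has no partner → padded with NULL.
- t1 (pid=7, seg=EZ) has no partner → padded with NULL.
- t1 (pid=4, seg=SG) pairs with 2 row(s) of t2.
- t1 (pid=2, seg=JV) has no partner → padded with NULL.
- t1 (pid=9, seg=EZ) has no partner → padded with NULL.
- 3 row(s) from t2 found no t1 partner → padded with NULL.
After projecting and ordering:
t1.pid | t2.doctor | t1.seg | t1.pname
2 | NULL | EZ | Yara
2 | NULL | JV | Wendy
4 | Grace | SG | Eve
4 | Zane | SG | Eve
4 | NULL | JV | Raj
7 | NULL | EZ | Yara
9 | NULL | EZ | Tom
NULL | Eve | NULL | NULL
NULL | Heidi | NULL | NULL
NULL | Zane | NULL | NULL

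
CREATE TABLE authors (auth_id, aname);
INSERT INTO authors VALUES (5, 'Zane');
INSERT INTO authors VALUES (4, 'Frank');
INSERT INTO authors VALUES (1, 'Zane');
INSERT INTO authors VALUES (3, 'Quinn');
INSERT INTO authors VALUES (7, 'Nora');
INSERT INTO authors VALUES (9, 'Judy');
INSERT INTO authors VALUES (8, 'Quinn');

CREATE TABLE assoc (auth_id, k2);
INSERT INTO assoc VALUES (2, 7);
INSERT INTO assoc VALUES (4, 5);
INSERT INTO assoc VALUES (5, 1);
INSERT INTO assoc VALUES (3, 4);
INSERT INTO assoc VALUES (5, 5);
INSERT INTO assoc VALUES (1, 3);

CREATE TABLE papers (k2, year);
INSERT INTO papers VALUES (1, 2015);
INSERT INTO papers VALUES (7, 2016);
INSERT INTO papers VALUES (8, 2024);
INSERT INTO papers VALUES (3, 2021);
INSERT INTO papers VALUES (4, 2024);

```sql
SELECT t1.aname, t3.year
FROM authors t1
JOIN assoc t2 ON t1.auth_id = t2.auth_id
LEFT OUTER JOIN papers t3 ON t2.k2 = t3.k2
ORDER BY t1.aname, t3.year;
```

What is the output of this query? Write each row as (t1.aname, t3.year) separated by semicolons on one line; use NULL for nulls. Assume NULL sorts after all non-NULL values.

Step 1 — t1 INNER JOIN t2 on auth_id → 5 row(s).
Then LEFT JOIN `papers t3` on k2: each of those 5 rows is kept; rows whose t2.k2 has no match in t3 get NULL for t3's columns.

(Frank, NULL); (Quinn, 2024); (Zane, 2015); (Zane, 2021); (Zane, NULL)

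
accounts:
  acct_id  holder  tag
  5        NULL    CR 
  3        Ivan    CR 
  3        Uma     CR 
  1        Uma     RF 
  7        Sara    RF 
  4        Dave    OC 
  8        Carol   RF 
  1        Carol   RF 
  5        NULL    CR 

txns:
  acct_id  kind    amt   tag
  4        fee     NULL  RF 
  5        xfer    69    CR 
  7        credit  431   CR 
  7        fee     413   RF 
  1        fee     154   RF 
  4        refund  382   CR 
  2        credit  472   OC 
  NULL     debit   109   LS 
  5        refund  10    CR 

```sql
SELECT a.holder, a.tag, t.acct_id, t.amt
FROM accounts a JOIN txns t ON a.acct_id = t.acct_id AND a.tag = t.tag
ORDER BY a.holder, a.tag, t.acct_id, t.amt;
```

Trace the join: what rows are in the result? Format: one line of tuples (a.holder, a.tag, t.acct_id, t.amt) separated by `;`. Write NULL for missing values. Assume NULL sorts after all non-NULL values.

(Carol, RF, 1, 154); (Sara, RF, 7, 413); (Uma, RF, 1, 154); (NULL, CR, 5, 10); (NULL, CR, 5, 10); (NULL, CR, 5, 69); (NULL, CR, 5, 69)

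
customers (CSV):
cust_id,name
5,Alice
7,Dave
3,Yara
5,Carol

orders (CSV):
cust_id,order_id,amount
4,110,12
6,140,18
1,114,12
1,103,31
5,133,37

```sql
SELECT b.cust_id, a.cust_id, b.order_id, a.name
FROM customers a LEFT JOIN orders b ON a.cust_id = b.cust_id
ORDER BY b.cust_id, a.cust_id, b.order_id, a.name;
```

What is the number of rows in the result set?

4

LEFT JOIN keeps every row from `customers`; unmatched rows get NULL for `orders`'s columns.
Matching on a.cust_id = b.cust_id.
- cust_id=5: 1 matching b row(s), so 1 row(s) emitted.
- cust_id=7: no b row matches, row kept with b columns NULL.
- cust_id=3: no b row matches, row kept with b columns NULL.
- cust_id=5: 1 matching b row(s), so 1 row(s) emitted.
Total: 2 matched + 2 padded = 4 rows.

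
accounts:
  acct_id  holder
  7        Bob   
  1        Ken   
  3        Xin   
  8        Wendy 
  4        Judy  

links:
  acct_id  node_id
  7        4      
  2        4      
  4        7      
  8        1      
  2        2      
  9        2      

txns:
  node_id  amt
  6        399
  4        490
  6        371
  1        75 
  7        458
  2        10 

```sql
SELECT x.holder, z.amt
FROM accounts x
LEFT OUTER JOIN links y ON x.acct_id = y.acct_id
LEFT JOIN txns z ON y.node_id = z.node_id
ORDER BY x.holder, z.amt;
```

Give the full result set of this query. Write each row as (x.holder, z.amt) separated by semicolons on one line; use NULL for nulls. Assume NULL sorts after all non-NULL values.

(Bob, 490); (Judy, 458); (Ken, NULL); (Wendy, 75); (Xin, NULL)

Step 1 — x LEFT JOIN y on acct_id → 5 row(s).
Then LEFT JOIN `txns z` on node_id: each of those 5 rows is kept; rows whose y.node_id has no match in z get NULL for z's columns.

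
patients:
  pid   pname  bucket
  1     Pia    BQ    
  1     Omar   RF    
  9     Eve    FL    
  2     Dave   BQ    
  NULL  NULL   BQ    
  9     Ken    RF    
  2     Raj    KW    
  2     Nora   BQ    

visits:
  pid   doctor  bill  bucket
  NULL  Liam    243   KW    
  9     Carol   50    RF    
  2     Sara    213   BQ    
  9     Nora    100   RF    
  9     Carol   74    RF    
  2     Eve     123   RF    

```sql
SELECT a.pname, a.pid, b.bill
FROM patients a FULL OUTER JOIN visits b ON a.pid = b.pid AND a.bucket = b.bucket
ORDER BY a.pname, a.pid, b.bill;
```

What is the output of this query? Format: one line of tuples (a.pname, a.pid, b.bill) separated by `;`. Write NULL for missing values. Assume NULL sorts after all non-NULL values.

(Dave, 2, 213); (Eve, 9, NULL); (Ken, 9, 50); (Ken, 9, 74); (Ken, 9, 100); (Nora, 2, 213); (Omar, 1, NULL); (Pia, 1, NULL); (Raj, 2, NULL); (NULL, NULL, 123); (NULL, NULL, 243); (NULL, NULL, NULL)

FULL OUTER JOIN keeps every row from both sides; unmatched rows get NULL for the other side's columns.
Matching on a.pid = b.pid AND a.bucket = b.bucket. A NULL in a compared column never satisfies the condition.
- pid=1, bucket=BQ: no b row matches, row kept with b columns NULL.
- pid=1, bucket=RF: no b row matches, row kept with b columns NULL.
- pid=9, bucket=FL: no b row matches, row kept with b columns NULL.
- pid=2, bucket=BQ: 1 matching b row(s), so 1 row(s) emitted.
- pid=NULL, bucket=BQ: no b row matches, row kept with b columns NULL.
- pid=9, bucket=RF: 3 matching b row(s), so 3 row(s) emitted.
- pid=2, bucket=KW: no b row matches, row kept with b columns NULL.
- pid=2, bucket=BQ: 1 matching b row(s), so 1 row(s) emitted.
- plus 2 unmatched b row(s), each kept with NULL a columns.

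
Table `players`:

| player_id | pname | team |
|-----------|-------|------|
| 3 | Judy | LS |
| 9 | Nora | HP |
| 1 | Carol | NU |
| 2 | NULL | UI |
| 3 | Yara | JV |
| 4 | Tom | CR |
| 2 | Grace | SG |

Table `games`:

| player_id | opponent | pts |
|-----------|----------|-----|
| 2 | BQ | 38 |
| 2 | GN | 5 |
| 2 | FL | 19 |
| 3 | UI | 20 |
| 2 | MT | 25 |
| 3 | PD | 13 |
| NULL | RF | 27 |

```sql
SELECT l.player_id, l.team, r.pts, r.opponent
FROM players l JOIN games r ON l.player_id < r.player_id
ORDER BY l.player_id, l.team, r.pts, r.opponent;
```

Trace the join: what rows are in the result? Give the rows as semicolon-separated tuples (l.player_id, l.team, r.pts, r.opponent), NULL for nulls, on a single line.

(1, NU, 5, GN); (1, NU, 13, PD); (1, NU, 19, FL); (1, NU, 20, UI); (1, NU, 25, MT); (1, NU, 38, BQ); (2, SG, 13, PD); (2, SG, 20, UI); (2, UI, 13, PD); (2, UI, 20, UI)

INNER JOIN keeps only pairs where the ON condition holds.
Matching on l.player_id < r.player_id. A NULL in a compared column never satisfies the condition.
- l (player_id=3) has no partner → excluded.
- l (player_id=9) has no partner → excluded.
- l (player_id=1) pairs with 6 row(s) of r.
- l (player_id=2) pairs with 2 row(s) of r.
- l (player_id=3) has no partner → excluded.
- l (player_id=4) has no partner → excluded.
- l (player_id=2) pairs with 2 row(s) of r.
After projecting and ordering:
l.player_id | l.team | r.pts | r.opponent
1 | NU | 5 | GN
1 | NU | 13 | PD
1 | NU | 19 | FL
1 | NU | 20 | UI
1 | NU | 25 | MT
1 | NU | 38 | BQ
2 | SG | 13 | PD
2 | SG | 20 | UI
2 | UI | 13 | PD
2 | UI | 20 | UI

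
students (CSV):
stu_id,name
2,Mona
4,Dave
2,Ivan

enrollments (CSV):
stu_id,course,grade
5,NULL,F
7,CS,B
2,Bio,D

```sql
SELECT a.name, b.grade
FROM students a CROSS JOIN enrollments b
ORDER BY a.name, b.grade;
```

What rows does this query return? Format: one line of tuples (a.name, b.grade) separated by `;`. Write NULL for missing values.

(Dave, B); (Dave, D); (Dave, F); (Ivan, B); (Ivan, D); (Ivan, F); (Mona, B); (Mona, D); (Mona, F)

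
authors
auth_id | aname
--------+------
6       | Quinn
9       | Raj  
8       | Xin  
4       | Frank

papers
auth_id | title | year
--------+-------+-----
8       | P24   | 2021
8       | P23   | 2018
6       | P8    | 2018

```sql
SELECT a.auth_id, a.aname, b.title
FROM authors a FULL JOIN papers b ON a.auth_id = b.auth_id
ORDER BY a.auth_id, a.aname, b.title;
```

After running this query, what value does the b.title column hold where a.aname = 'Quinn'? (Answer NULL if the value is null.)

FULL OUTER JOIN keeps every row from both sides; unmatched rows get NULL for the other side's columns.
Matching on a.auth_id = b.auth_id.
- a[0] auth_id=6 → 1 match(es) in b → 1 row(s).
- a[1] auth_id=9 → no match; kept with NULLs on the b side.
- a[2] auth_id=8 → 2 match(es) in b → 2 row(s).
- a[3] auth_id=4 → no match; kept with NULLs on the b side.

P8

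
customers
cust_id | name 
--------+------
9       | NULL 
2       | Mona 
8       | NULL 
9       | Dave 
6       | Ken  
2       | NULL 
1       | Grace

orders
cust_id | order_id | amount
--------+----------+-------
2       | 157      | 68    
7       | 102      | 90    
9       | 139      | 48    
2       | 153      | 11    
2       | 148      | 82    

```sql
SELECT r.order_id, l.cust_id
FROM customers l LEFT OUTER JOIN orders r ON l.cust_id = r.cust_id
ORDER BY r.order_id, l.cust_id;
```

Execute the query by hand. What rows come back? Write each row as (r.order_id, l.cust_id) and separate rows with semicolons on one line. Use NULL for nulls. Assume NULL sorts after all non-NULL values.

(139, 9); (139, 9); (148, 2); (148, 2); (153, 2); (153, 2); (157, 2); (157, 2); (NULL, 1); (NULL, 6); (NULL, 8)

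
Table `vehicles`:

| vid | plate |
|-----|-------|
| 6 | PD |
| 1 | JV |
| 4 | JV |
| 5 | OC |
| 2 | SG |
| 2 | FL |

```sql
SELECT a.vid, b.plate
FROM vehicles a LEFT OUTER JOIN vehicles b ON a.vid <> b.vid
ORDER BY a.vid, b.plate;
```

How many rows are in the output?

28

LEFT JOIN keeps every row from `vehicles a`; unmatched rows get NULL for `vehicles b`'s columns.
Matching on a.vid <> b.vid.
- a[0] vid=6 → 5 match(es) in b → 5 row(s).
- a[1] vid=1 → 5 match(es) in b → 5 row(s).
- a[2] vid=4 → 5 match(es) in b → 5 row(s).
- a[3] vid=5 → 5 match(es) in b → 5 row(s).
- a[4] vid=2 → 4 match(es) in b → 4 row(s).
- a[5] vid=2 → 4 match(es) in b → 4 row(s).
Total: 28 rows.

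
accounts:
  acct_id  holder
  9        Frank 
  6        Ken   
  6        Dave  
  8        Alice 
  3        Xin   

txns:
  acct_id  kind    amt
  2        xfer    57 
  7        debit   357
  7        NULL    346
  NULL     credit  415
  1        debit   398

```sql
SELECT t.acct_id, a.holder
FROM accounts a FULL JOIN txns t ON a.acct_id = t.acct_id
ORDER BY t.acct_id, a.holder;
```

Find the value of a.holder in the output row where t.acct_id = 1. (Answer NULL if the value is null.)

FULL OUTER JOIN keeps every row from both sides; unmatched rows get NULL for the other side's columns.
Matching on a.acct_id = t.acct_id. A NULL in a compared column never satisfies the condition.
- a (acct_id=9) has no partner → padded with NULL.
- a (acct_id=6) has no partner → padded with NULL.
- a (acct_id=6) has no partner → padded with NULL.
- a (acct_id=8) has no partner → padded with NULL.
- a (acct_id=3) has no partner → padded with NULL.
- 5 row(s) from t found no a partner → padded with NULL.

NULL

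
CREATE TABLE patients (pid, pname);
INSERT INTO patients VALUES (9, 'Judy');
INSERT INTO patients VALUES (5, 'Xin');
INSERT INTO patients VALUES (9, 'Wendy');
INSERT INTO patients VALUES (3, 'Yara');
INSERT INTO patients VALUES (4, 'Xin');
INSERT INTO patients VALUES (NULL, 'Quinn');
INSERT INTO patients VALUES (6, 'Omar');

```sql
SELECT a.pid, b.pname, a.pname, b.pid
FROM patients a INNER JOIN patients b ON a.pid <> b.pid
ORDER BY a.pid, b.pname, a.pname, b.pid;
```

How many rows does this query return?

28

INNER JOIN keeps only pairs where the ON condition holds.
Matching on a.pid <> b.pid. A NULL in a compared column never satisfies the condition.
- a row (pid=9): matches 4 b row(s) → 4 output row(s).
- a row (pid=5): matches 5 b row(s) → 5 output row(s).
- a row (pid=9): matches 4 b row(s) → 4 output row(s).
- a row (pid=3): matches 5 b row(s) → 5 output row(s).
- a row (pid=4): matches 5 b row(s) → 5 output row(s).
- a row (pid=NULL): no match → dropped.
- a row (pid=6): matches 5 b row(s) → 5 output row(s).
Total: 28 rows.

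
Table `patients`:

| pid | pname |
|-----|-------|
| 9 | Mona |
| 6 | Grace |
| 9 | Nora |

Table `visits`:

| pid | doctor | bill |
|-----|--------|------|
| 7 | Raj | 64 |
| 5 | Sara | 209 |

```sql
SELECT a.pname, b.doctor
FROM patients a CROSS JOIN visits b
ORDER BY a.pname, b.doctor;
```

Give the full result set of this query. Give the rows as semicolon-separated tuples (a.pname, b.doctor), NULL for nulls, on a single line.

CROSS JOIN pairs every row of `patients` with every row of `visits`: 3 × 2 = 6 rows.
After projecting and ordering:
a.pname | b.doctor
Grace | Raj
Grace | Sara
Mona | Raj
Mona | Sara
Nora | Raj
Nora | Sara

(Grace, Raj); (Grace, Sara); (Mona, Raj); (Mona, Sara); (Nora, Raj); (Nora, Sara)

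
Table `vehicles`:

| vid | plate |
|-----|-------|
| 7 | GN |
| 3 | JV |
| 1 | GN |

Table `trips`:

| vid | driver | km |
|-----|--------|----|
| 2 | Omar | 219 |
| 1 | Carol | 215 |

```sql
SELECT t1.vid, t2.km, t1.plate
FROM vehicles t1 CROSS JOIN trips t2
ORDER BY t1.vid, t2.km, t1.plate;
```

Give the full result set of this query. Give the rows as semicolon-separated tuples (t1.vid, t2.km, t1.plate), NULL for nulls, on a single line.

CROSS JOIN pairs every row of `vehicles` with every row of `trips`: 3 × 2 = 6 rows.

(1, 215, GN); (1, 219, GN); (3, 215, JV); (3, 219, JV); (7, 215, GN); (7, 219, GN)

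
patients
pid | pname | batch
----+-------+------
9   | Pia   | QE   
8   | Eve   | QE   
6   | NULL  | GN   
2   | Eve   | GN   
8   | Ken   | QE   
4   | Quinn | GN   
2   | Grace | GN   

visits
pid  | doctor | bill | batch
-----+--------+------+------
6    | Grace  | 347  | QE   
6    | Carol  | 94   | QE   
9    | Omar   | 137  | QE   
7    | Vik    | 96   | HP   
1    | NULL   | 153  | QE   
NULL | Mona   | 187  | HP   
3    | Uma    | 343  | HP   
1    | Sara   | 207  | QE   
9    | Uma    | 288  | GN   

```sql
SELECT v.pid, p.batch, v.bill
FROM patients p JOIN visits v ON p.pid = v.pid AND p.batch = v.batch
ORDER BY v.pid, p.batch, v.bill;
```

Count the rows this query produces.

INNER JOIN keeps only pairs where the ON condition holds.
Matching on p.pid = v.pid AND p.batch = v.batch. A NULL in a compared column never satisfies the condition.
Matched pairs: 1.
Total: 1 rows.

1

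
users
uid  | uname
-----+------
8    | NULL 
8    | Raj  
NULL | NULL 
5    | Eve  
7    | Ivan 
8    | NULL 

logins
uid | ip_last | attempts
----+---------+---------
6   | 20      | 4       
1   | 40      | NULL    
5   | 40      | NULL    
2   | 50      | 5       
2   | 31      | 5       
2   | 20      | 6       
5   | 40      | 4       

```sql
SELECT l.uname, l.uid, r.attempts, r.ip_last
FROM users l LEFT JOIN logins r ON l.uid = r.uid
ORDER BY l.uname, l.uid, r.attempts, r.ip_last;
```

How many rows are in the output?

7

LEFT JOIN keeps every row from `users`; unmatched rows get NULL for `logins`'s columns.
Matching on l.uid = r.uid. A NULL in a compared column never satisfies the condition.
- l row (uid=8): no match → kept, r columns NULL.
- l row (uid=8): no match → kept, r columns NULL.
- l row (uid=NULL): no match → kept, r columns NULL.
- l row (uid=5): matches 2 r row(s) → 2 output row(s).
- l row (uid=7): no match → kept, r columns NULL.
- l row (uid=8): no match → kept, r columns NULL.
Total: 2 matched + 5 padded = 7 rows.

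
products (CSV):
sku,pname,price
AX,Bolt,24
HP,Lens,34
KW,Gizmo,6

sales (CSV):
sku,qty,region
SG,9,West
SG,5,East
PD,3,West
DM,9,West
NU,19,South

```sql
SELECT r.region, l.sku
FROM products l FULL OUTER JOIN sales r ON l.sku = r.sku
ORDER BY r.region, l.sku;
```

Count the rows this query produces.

8

FULL OUTER JOIN keeps every row from both sides; unmatched rows get NULL for the other side's columns.
Matching on l.sku = r.sku.
- sku=AX: no r row matches, row kept with r columns NULL.
- sku=HP: no r row matches, row kept with r columns NULL.
- sku=KW: no r row matches, row kept with r columns NULL.
- 5 row(s) from r found no l partner → padded with NULL.
Total: 0 matched + 8 padded = 8 rows.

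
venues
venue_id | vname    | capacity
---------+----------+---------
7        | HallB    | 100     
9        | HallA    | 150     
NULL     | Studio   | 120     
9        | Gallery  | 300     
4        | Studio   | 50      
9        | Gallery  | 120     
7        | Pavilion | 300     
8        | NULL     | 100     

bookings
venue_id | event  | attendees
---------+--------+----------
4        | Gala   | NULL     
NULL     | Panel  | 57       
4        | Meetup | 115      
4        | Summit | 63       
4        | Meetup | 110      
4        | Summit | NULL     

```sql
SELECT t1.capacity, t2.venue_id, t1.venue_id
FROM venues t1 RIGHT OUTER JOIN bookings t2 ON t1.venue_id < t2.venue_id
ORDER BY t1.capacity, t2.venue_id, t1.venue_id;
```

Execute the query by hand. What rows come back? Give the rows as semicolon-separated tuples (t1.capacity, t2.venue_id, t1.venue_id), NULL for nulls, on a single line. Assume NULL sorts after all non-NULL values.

(NULL, 4, NULL); (NULL, 4, NULL); (NULL, 4, NULL); (NULL, 4, NULL); (NULL, 4, NULL); (NULL, NULL, NULL)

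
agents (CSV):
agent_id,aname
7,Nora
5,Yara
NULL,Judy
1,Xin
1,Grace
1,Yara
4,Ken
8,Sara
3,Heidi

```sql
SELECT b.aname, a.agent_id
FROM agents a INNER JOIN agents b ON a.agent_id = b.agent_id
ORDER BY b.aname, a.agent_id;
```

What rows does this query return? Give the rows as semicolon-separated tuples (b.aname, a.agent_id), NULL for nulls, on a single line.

INNER JOIN keeps only pairs where the ON condition holds.
Matching on a.agent_id = b.agent_id. A NULL in a compared column never satisfies the condition.
Matched pairs: 14.

(Grace, 1); (Grace, 1); (Grace, 1); (Heidi, 3); (Ken, 4); (Nora, 7); (Sara, 8); (Xin, 1); (Xin, 1); (Xin, 1); (Yara, 1); (Yara, 1); (Yara, 1); (Yara, 5)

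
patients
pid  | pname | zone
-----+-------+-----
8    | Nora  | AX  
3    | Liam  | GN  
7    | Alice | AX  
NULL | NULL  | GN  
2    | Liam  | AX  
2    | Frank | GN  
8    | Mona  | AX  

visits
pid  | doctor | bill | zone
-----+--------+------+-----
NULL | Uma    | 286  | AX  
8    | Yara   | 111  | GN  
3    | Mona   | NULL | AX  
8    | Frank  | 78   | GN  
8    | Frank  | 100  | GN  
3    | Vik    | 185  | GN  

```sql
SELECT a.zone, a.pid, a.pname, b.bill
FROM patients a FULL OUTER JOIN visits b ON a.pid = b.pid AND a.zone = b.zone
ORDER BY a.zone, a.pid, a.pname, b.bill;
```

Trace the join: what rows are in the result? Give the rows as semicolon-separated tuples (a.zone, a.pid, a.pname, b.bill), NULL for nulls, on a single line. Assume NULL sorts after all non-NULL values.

(AX, 2, Liam, NULL); (AX, 7, Alice, NULL); (AX, 8, Mona, NULL); (AX, 8, Nora, NULL); (GN, 2, Frank, NULL); (GN, 3, Liam, 185); (GN, NULL, NULL, NULL); (NULL, NULL, NULL, 78); (NULL, NULL, NULL, 100); (NULL, NULL, NULL, 111); (NULL, NULL, NULL, 286); (NULL, NULL, NULL, NULL)

FULL OUTER JOIN keeps every row from both sides; unmatched rows get NULL for the other side's columns.
Matching on a.pid = b.pid AND a.zone = b.zone. A NULL in a compared column never satisfies the condition.
- pid=8, zone=AX: no b row matches, row kept with b columns NULL.
- pid=3, zone=GN: 1 matching b row(s), so 1 row(s) emitted.
- pid=7, zone=AX: no b row matches, row kept with b columns NULL.
- pid=NULL, zone=GN: no b row matches, row kept with b columns NULL.
- pid=2, zone=AX: no b row matches, row kept with b columns NULL.
- pid=2, zone=GN: no b row matches, row kept with b columns NULL.
- pid=8, zone=AX: no b row matches, row kept with b columns NULL.
- 5 b row(s) had no a match → kept, a columns NULL.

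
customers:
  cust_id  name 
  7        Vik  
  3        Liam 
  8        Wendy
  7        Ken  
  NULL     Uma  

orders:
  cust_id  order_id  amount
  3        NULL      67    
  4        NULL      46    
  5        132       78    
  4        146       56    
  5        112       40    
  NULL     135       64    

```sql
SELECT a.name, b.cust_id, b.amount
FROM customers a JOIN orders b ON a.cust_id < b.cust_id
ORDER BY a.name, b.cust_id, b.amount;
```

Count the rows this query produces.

INNER JOIN keeps only pairs where the ON condition holds.
Matching on a.cust_id < b.cust_id. A NULL in a compared column never satisfies the condition.
- a row (cust_id=7): no match → dropped.
- a row (cust_id=3): matches 4 b row(s) → 4 output row(s).
- a row (cust_id=8): no match → dropped.
- a row (cust_id=7): no match → dropped.
- a row (cust_id=NULL): no match → dropped.
Total: 4 rows.

4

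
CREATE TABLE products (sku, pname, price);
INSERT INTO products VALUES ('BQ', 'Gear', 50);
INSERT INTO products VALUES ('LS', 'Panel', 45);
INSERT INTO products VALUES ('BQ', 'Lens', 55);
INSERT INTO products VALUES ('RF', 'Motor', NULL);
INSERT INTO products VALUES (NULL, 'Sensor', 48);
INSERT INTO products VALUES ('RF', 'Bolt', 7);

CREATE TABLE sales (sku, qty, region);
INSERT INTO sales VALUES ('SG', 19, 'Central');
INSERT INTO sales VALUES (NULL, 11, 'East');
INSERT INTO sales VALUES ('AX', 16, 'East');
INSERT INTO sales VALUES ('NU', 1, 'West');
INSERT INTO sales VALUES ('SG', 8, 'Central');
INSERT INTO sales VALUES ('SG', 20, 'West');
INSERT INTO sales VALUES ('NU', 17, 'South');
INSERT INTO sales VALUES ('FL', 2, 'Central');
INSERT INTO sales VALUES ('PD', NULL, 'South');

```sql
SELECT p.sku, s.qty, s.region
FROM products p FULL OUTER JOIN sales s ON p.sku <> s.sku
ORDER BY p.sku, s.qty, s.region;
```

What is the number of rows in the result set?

FULL OUTER JOIN keeps every row from both sides; unmatched rows get NULL for the other side's columns.
Matching on p.sku <> s.sku. A NULL in a compared column never satisfies the condition.
- p row (sku=BQ): matches 8 s row(s) → 8 output row(s).
- p row (sku=LS): matches 8 s row(s) → 8 output row(s).
- p row (sku=BQ): matches 8 s row(s) → 8 output row(s).
- p row (sku=RF): matches 8 s row(s) → 8 output row(s).
- p row (sku=NULL): no match → kept, s columns NULL.
- p row (sku=RF): matches 8 s row(s) → 8 output row(s).
- plus 1 unmatched s row(s), each kept with NULL p columns.
Total: 40 matched + 2 padded = 42 rows.

42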